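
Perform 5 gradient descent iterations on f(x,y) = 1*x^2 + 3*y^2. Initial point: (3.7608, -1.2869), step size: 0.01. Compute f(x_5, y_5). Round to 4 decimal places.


Gradient descent on f(x,y) = 1*x^2 + 3*y^2.
Starting point: (3.7608, -1.2869), alpha = 0.01
Step 1: grad_x = 2*1*3.7608 = 7.5216, grad_y = 2*3*-1.2869 = -7.7214
  x_1 = 3.7608 - 0.01*7.5216 = 3.6856
  y_1 = -1.2869 - 0.01*-7.7214 = -1.2097
Step 2: grad_x = 2*1*3.6856 = 7.3712, grad_y = 2*3*-1.2097 = -7.2581
  x_2 = 3.6856 - 0.01*7.3712 = 3.6119
  y_2 = -1.2097 - 0.01*-7.2581 = -1.1371
Step 3: grad_x = 2*1*3.6119 = 7.2237, grad_y = 2*3*-1.1371 = -6.8226
  x_3 = 3.6119 - 0.01*7.2237 = 3.5396
  y_3 = -1.1371 - 0.01*-6.8226 = -1.0689
Step 4: grad_x = 2*1*3.5396 = 7.0793, grad_y = 2*3*-1.0689 = -6.4133
  x_4 = 3.5396 - 0.01*7.0793 = 3.4688
  y_4 = -1.0689 - 0.01*-6.4133 = -1.0047
Step 5: grad_x = 2*1*3.4688 = 6.9377, grad_y = 2*3*-1.0047 = -6.0285
  x_5 = 3.4688 - 0.01*6.9377 = 3.3995
  y_5 = -1.0047 - 0.01*-6.0285 = -0.9445
f(3.3995, -0.9445) = 1*3.3995^2 + 3*(-0.9445)^2 = 14.2324


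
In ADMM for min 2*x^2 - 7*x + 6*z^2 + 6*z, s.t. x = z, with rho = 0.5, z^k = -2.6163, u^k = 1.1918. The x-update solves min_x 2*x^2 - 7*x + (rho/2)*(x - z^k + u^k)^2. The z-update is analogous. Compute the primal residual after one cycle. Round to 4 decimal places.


ADMM iteration with rho = 0.5, z^k = -2.6163, u^k = 1.1918
Step 1: x-update.
Minimize 2*x^2 - 7*x + (0.5/2)*(x + 2.6163 + 1.1918)^2
FOC: (2*2 + 0.5)*x = 7 + 0.5*(-2.6163 - 1.1918)
x^{k+1} = 1.1324
Step 2: z-update.
Minimize 6*z^2 + 6*z + (0.5/2)*(1.1324 - z + 1.1918)^2
FOC: (2*6 + 0.5)*z = -6 + 0.5*(1.1324 + 1.1918)
z^{k+1} = -0.387
Step 3: u-update.
u^{k+1} = 1.1918 + 1.1324 + 0.387 = 2.7113
Step 4: Primal residual = |1.1324 + 0.387| = 1.5195


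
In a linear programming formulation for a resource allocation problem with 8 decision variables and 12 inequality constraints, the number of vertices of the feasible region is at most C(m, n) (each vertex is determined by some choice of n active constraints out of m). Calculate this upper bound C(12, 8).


Each vertex corresponds to some choice of n active constraints out of m, so the number of vertices is at most C(m, n) = m! / (n!(m-n)!).
m = 12, n = 8
Numerator: 12 * 11 * 10 * 9 * 8 * 7 * 6 * 5
Denominator: 8! = 40320
C(12, 8) = 495


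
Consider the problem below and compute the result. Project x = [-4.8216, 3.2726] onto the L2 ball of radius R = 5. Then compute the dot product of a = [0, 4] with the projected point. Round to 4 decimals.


Step 1: Compute ||x|| (intermediates to 6 decimals).
||x|| = sqrt((-4.8216)^2 + 3.2726^2) = 5.827327
Step 2: Project.
Since ||x|| > R, scale = R/||x|| = 5/5.827327 = 0.858026, proj(x) = scale * x
proj(x) = [-4.137058, 2.807976]
Step 3: Dot product.
a^T * proj(x) = 0*(-4.137058) + 4*2.807976 = 11.2319


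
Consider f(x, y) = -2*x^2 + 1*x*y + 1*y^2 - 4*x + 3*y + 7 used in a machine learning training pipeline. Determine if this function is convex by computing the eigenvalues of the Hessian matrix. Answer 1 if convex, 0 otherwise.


The Hessian of f(x,y) = -2*x^2 + 1*x*y + 1*y^2 - 4*x + 3*y + 7 is:
H = [[-4, 1], [1, 2]]
Trace = -4 + 2 = -2
Determinant = -4*2 - (1)^2 = -9
Discriminant = (-2)^2 - 4*-9 = 40.0
Eigenvalues: lambda_1 = -4.1623, lambda_2 = 2.1623
The function is not convex.

0


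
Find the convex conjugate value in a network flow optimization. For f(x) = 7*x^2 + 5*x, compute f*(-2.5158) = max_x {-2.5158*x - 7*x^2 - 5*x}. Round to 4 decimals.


f*(y) = sup_x {y*x - a*x^2 - b*x} = sup_x {(y-b)*x - a*x^2}
FOC: (y - b) - 2a*x = 0 => x* = (y - b)/(2a)
x* = (-2.5158 - 5)/(2*7) = -0.5368
f*(-2.5158) = (y-b)^2/(4a) = (-2.5158 - 5)^2/(4*7)
= 56.4872/28 = 2.0174


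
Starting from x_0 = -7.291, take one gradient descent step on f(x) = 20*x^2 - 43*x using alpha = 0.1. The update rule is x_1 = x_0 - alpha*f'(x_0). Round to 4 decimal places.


We compute the gradient at x_0 and apply the update.
f'(x) = 40*x - 43
f'(-7.291) = 40*-7.291 - 43 = -334.64
x_1 = -7.291 - 0.1*-334.64 = 26.173


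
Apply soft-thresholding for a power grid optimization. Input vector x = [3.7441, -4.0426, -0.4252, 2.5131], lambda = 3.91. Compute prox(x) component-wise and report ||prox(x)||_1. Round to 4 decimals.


Soft-thresholding with lambda = 3.91:
prox(3.7441) = sign(3.7441)*max(|3.7441| - 3.91, 0) = 0.0
prox(-4.0426) = sign(-4.0426)*max(|-4.0426| - 3.91, 0) = -0.1326
prox(-0.4252) = sign(-0.4252)*max(|-0.4252| - 3.91, 0) = 0.0
prox(2.5131) = sign(2.5131)*max(|2.5131| - 3.91, 0) = 0.0
prox(x) = [0.0, -0.1326, 0.0, 0.0]
||prox(x)||_1 = 0.0 + 0.1326 + 0.0 + 0.0 = 0.1326


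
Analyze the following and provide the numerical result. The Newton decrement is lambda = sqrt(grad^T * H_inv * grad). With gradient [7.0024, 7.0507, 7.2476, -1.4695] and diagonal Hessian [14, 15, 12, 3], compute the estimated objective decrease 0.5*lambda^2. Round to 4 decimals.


Step 1: H is diagonal, so H^(-1) * g = [0.5002, 0.47, 0.604, -0.4898].
Step 2: g^T H^(-1) g = sum_i g_i^2 / H_ii
  = (7.0024)^2/14 + (7.0507)^2/15 + (7.2476)^2/12 + (-1.4695)^2/3
  = 3.5024 + 3.3142 + 4.3773 + 0.7198 = 11.9137
Step 3: Objective decrease = 0.5 * g^T H^(-1) g = 5.9568


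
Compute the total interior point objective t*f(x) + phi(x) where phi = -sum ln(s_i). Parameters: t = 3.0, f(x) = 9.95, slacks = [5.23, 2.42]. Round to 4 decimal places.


Step 1: Compute log-barrier.
ln values: [1.6544, 0.8838]
phi = -(1.6544 + 0.8838) = -2.5382
Step 2: Compute augmented objective.
t*f(x) = 3.0*9.95 = 29.85
Total = 29.85 - 2.5382 = 27.3118


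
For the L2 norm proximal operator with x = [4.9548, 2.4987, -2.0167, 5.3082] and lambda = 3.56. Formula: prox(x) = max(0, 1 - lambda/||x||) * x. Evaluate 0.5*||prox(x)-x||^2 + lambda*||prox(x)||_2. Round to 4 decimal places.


Step 1: Compute ||x||.
||x|| = 7.9396
Step 2: Compute scaling factor.
scale = max(0, 1 - 3.56/7.9396) = 0.5516
Step 3: prox(x) = [2.7331, 1.3783, -1.1124, 2.9281]
||prox(x)|| = 4.3796
Step 4: Proximal objective.
0.5*||prox-x||^2 = 6.3368
lambda*||prox|| = 15.5914
Total = 21.9283


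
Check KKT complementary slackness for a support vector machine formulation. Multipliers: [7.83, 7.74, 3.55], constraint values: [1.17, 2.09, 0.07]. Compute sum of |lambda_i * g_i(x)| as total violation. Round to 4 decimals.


KKT complementary slackness check:
lambda_1 * g_1 = 7.83 * 1.17 = 9.1611
lambda_2 * g_2 = 7.74 * 2.09 = 16.1766
lambda_3 * g_3 = 3.55 * 0.07 = 0.2485
Total violation = 9.1611 + 16.1766 + 0.2485 = 25.5862


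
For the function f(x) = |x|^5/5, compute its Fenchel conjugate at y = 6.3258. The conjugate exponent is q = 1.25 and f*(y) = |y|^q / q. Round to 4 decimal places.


The conjugate exponent q satisfies 1/p + 1/q = 1.
p = 5, so q = 5/(5 - 1) = 1.25
|y|^q = 6.3258^1.25 = 10.0322
f*(6.3258) = 10.0322 / 1.25 = 8.0257


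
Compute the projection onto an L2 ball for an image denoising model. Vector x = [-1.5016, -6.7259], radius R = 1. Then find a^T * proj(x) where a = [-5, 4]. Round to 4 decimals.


Step 1: Compute ||x|| (intermediates to 6 decimals).
||x|| = sqrt((-1.5016)^2 + (-6.7259)^2) = 6.891483
Step 2: Project.
Since ||x|| > R, scale = R/||x|| = 1/6.891483 = 0.145107, proj(x) = scale * x
proj(x) = [-0.217893, -0.975975]
Step 3: Dot product.
a^T * proj(x) = -5*(-0.217893) + 4*(-0.975975) = -2.8144


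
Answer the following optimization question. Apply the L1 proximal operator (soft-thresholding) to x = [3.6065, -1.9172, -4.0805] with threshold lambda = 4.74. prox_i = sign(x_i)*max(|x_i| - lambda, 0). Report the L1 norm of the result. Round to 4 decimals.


Soft-thresholding with lambda = 4.74:
prox(3.6065) = sign(3.6065)*max(|3.6065| - 4.74, 0) = 0.0
prox(-1.9172) = sign(-1.9172)*max(|-1.9172| - 4.74, 0) = 0.0
prox(-4.0805) = sign(-4.0805)*max(|-4.0805| - 4.74, 0) = 0.0
prox(x) = [0.0, 0.0, 0.0]
||prox(x)||_1 = 0.0 + 0.0 + 0.0 = 0.0


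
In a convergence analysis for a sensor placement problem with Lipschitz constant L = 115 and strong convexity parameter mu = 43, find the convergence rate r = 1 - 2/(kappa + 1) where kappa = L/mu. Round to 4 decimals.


Step 1: Compute the condition number.
kappa = L/mu = 115/43 = 2.6744
Step 2: Compute the convergence rate.
r = 1 - 2/(kappa + 1) = 1 - 2*mu/(L + mu) = (L - mu)/(L + mu) = 72/158 = 0.4557


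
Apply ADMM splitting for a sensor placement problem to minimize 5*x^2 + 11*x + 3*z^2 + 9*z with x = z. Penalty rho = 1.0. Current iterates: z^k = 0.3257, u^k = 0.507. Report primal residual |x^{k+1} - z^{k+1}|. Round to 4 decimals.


ADMM iteration with rho = 1.0, z^k = 0.3257, u^k = 0.507
Step 1: x-update.
Minimize 5*x^2 + 11*x + (1.0/2)*(x - 0.3257 + 0.507)^2
FOC: (2*5 + 1.0)*x = -11 + 1.0*(0.3257 - 0.507)
x^{k+1} = -1.0165
Step 2: z-update.
Minimize 3*z^2 + 9*z + (1.0/2)*(-1.0165 - z + 0.507)^2
FOC: (2*3 + 1.0)*z = -9 + 1.0*(-1.0165 + 0.507)
z^{k+1} = -1.3585
Step 3: u-update.
u^{k+1} = 0.507 - 1.0165 + 1.3585 = 0.849
Step 4: Primal residual = |-1.0165 + 1.3585| = 0.342


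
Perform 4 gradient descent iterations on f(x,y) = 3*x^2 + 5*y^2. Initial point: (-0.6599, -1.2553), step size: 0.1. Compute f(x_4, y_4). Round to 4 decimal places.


Gradient descent on f(x,y) = 3*x^2 + 5*y^2.
Starting point: (-0.6599, -1.2553), alpha = 0.1
Step 1: grad_x = 2*3*-0.6599 = -3.9594, grad_y = 2*5*-1.2553 = -12.553
  x_1 = -0.6599 - 0.1*-3.9594 = -0.264
  y_1 = -1.2553 - 0.1*-12.553 = 0.0
Step 2: grad_x = 2*3*-0.264 = -1.5838, grad_y = 2*5*0.0 = 0.0
  x_2 = -0.264 - 0.1*-1.5838 = -0.1056
  y_2 = 0.0 - 0.1*0.0 = 0.0
Step 3: grad_x = 2*3*-0.1056 = -0.6335, grad_y = 2*5*0.0 = 0.0
  x_3 = -0.1056 - 0.1*-0.6335 = -0.0422
  y_3 = 0.0 - 0.1*0.0 = 0.0
Step 4: grad_x = 2*3*-0.0422 = -0.2534, grad_y = 2*5*0.0 = 0.0
  x_4 = -0.0422 - 0.1*-0.2534 = -0.0169
  y_4 = 0.0 - 0.1*0.0 = 0.0
f(-0.0169, 0.0) = 3*(-0.0169)^2 + 5*0.0^2 = 0.0009


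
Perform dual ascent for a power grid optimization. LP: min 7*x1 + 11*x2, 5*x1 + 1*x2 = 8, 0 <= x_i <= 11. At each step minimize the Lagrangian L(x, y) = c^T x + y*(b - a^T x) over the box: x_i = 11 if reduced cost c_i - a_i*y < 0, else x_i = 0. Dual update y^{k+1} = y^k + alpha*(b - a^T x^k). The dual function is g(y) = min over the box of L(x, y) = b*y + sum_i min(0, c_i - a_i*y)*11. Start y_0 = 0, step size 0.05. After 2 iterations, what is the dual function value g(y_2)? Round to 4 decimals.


Dual ascent for LP: min 7*x1 + 11*x2, 5*x1 + 1*x2 = 8, 0 <= x_i <= 11
Step 1: y^k = 0.0, reduced costs: (7.0, 11.0)
  x^k = (0.0, 0.0), subgradient = b - a^T x = 8.0
  y^{k+1} = 0.0 + 0.05*8.0 = 0.4
Step 2: y^k = 0.4, reduced costs: (5.0, 10.6)
  x^k = (0.0, 0.0), subgradient = b - a^T x = 8.0
  y^{k+1} = 0.4 + 0.05*8.0 = 0.8
Dual objective at y_2 = 0.8: reduced costs (3.0, 10.2), box minimizer x = (0.0, 0.0)
g(y_2) = b*y + (c1 - a1*y)*x1 + (c2 - a2*y)*x2 = 8*0.8 + 3.0*0.0 + 10.2*0.0 = 6.4 + 0.0 + 0.0 = 6.4


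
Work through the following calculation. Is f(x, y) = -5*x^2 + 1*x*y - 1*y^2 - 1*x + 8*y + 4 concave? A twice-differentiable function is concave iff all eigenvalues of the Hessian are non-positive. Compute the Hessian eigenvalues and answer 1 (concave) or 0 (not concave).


The Hessian of f(x,y) = -5*x^2 + 1*x*y - 1*y^2 - 1*x + 8*y + 4 is:
H = [[-10, 1], [1, -2]]
Trace = -10 - 2 = -12
Determinant = -10*-2 - (1)^2 = 19
Discriminant = (-12)^2 - 4*19 = 68.0
Eigenvalues: lambda_1 = -10.1231, lambda_2 = -1.8769
The function is concave.

1


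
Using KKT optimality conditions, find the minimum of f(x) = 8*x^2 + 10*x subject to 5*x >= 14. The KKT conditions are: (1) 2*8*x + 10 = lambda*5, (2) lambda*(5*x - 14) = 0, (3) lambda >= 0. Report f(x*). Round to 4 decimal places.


Step 1: Try lambda = 0 (constraint inactive).
x_unc = -10/(2*8) = -0.625
Check: 5*-0.625 = -3.125 < 14 -- violated!
Step 2: Constraint must be active: 5*x = 14
x* = 14/5 = 2.8
lambda = (2*8*2.8 + 10)/5 = 10.96
Step 3: Compute optimal value.
f(x*) = 8*2.8^2 + 10*2.8 = 90.72


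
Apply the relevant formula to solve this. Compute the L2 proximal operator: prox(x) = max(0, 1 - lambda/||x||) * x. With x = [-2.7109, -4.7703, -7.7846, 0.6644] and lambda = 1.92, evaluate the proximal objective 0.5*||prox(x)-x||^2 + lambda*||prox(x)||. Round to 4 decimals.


Step 1: Compute ||x||.
||x|| = 9.5471
Step 2: Compute scaling factor.
scale = max(0, 1 - 1.92/9.5471) = 0.7989
Step 3: prox(x) = [-2.1657, -3.8109, -6.219, 0.5308]
||prox(x)|| = 7.6271
Step 4: Proximal objective.
0.5*||prox-x||^2 = 1.8432
lambda*||prox|| = 14.644
Total = 16.4871


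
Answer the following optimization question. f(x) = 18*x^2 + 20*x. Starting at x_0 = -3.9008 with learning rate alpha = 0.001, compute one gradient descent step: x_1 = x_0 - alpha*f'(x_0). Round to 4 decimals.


We compute the gradient at x_0 and apply the update.
f'(x) = 36*x + 20
f'(-3.9008) = 36*-3.9008 + 20 = -120.4288
x_1 = -3.9008 - 0.001*-120.4288 = -3.7804


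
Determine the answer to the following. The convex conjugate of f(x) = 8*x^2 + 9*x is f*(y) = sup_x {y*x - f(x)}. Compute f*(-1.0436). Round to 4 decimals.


f*(y) = sup_x {y*x - a*x^2 - b*x} = sup_x {(y-b)*x - a*x^2}
FOC: (y - b) - 2a*x = 0 => x* = (y - b)/(2a)
x* = (-1.0436 - 9)/(2*8) = -0.6277
f*(-1.0436) = (y-b)^2/(4a) = (-1.0436 - 9)^2/(4*8)
= 100.8739/32 = 3.1523


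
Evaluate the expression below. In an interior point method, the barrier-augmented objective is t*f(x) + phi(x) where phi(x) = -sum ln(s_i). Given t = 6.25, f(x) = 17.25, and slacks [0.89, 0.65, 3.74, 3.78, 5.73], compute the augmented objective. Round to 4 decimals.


Step 1: Compute log-barrier.
ln values: [-0.1165, -0.4308, 1.3191, 1.3297, 1.7457]
phi = -(-0.1165 - 0.4308 + 1.3191 + 1.3297 + 1.7457) = -3.8472
Step 2: Compute augmented objective.
t*f(x) = 6.25*17.25 = 107.8125
Total = 107.8125 - 3.8472 = 103.9653


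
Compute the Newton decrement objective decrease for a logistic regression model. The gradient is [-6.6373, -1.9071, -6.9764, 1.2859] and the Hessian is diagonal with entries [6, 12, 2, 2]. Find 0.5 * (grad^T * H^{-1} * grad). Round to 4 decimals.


Step 1: H is diagonal, so H^(-1) * g = [-1.1062, -0.1589, -3.4882, 0.643].
Step 2: g^T H^(-1) g = sum_i g_i^2 / H_ii
  = (-6.6373)^2/6 + (-1.9071)^2/12 + (-6.9764)^2/2 + (1.2859)^2/2
  = 7.3423 + 0.3031 + 24.3351 + 0.8268 = 32.8072
Step 3: Objective decrease = 0.5 * g^T H^(-1) g = 16.4036


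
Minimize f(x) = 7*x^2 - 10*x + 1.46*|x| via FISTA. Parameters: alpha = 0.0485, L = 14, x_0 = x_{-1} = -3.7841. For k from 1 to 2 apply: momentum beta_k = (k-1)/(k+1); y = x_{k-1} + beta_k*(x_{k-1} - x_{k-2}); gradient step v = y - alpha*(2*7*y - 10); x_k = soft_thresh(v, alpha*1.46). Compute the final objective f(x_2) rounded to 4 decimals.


FISTA on f(x) = 7*x^2 - 10*x + 1.46*|x|
L = 14, alpha = 0.0485
Iteration 1: beta = 0.0, y = -3.7841 + 0.0*(-3.7841 + 3.7841) = -3.7841
  grad(y) = -62.9774, v = y - alpha*grad = -0.7297
  prox(v) = soft_thresh(-0.7297, 0.0708) = -0.6589
Iteration 2: beta = 0.3333, y = -0.6589 + 0.3333*(-0.6589 + 3.7841) = 0.3829
  grad(y) = -4.6401, v = y - alpha*grad = 0.6079
  prox(v) = soft_thresh(0.6079, 0.0708) = 0.5371
f(x_2) = 7*0.5371^2 - 10*0.5371 + 1.46*|0.5371| = -2.5675


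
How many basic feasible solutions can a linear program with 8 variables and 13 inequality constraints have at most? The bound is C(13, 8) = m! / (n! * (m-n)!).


Each vertex corresponds to some choice of n active constraints out of m, so the number of vertices is at most C(m, n) = m! / (n!(m-n)!).
m = 13, n = 8
Numerator: 13 * 12 * 11 * 10 * 9 * 8 * 7 * 6
Denominator: 8! = 40320
C(13, 8) = 1287


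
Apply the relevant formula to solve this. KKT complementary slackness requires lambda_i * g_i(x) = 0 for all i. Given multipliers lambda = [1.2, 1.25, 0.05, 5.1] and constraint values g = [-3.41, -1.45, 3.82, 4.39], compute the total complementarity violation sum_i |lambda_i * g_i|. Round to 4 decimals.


KKT complementary slackness check:
lambda_1 * g_1 = 1.2 * -3.41 = -4.092
lambda_2 * g_2 = 1.25 * -1.45 = -1.8125
lambda_3 * g_3 = 0.05 * 3.82 = 0.191
lambda_4 * g_4 = 5.1 * 4.39 = 22.389
Total violation = 4.092 + 1.8125 + 0.191 + 22.389 = 28.4845


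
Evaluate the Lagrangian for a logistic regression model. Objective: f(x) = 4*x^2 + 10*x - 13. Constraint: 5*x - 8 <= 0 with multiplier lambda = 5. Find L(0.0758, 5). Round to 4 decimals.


Step 1: Evaluate f(x).
f(0.0758) = 4*0.0758^2 + 10*0.0758 - 13 = -12.219
Step 2: Evaluate g(x).
g(0.0758) = 5*0.0758 - 8 = -7.621
Step 3: Compute Lagrangian.
L = -12.219 + 5*-7.621 = -50.324


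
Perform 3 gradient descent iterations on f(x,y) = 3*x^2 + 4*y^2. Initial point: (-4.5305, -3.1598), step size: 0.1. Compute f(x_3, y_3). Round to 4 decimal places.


Gradient descent on f(x,y) = 3*x^2 + 4*y^2.
Starting point: (-4.5305, -3.1598), alpha = 0.1
Step 1: grad_x = 2*3*-4.5305 = -27.183, grad_y = 2*4*-3.1598 = -25.2784
  x_1 = -4.5305 - 0.1*-27.183 = -1.8122
  y_1 = -3.1598 - 0.1*-25.2784 = -0.632
Step 2: grad_x = 2*3*-1.8122 = -10.8732, grad_y = 2*4*-0.632 = -5.0557
  x_2 = -1.8122 - 0.1*-10.8732 = -0.7249
  y_2 = -0.632 - 0.1*-5.0557 = -0.1264
Step 3: grad_x = 2*3*-0.7249 = -4.3493, grad_y = 2*4*-0.1264 = -1.0111
  x_3 = -0.7249 - 0.1*-4.3493 = -0.29
  y_3 = -0.1264 - 0.1*-1.0111 = -0.0253
f(-0.29, -0.0253) = 3*(-0.29)^2 + 4*(-0.0253)^2 = 0.2548


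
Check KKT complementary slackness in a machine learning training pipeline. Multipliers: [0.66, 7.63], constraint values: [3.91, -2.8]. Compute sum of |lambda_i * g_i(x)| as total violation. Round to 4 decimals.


KKT complementary slackness check:
lambda_1 * g_1 = 0.66 * 3.91 = 2.5806
lambda_2 * g_2 = 7.63 * -2.8 = -21.364
Total violation = 2.5806 + 21.364 = 23.9446


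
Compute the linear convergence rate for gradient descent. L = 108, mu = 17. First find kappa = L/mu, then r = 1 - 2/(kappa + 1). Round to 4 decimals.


Step 1: Compute the condition number.
kappa = L/mu = 108/17 = 6.3529
Step 2: Compute the convergence rate.
r = 1 - 2/(kappa + 1) = 1 - 2*mu/(L + mu) = (L - mu)/(L + mu) = 91/125 = 0.728


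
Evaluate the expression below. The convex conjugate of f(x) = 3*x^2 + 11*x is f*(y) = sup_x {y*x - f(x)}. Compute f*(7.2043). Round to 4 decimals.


f*(y) = sup_x {y*x - a*x^2 - b*x} = sup_x {(y-b)*x - a*x^2}
FOC: (y - b) - 2a*x = 0 => x* = (y - b)/(2a)
x* = (7.2043 - 11)/(2*3) = -0.6326
f*(7.2043) = (y-b)^2/(4a) = (7.2043 - 11)^2/(4*3)
= 14.4073/12 = 1.2006


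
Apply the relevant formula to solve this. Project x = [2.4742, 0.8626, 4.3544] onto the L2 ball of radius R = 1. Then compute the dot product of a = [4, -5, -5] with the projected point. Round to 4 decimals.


Step 1: Compute ||x|| (intermediates to 6 decimals).
||x|| = sqrt(2.4742^2 + 0.8626^2 + 4.3544^2) = 5.081982
Step 2: Project.
Since ||x|| > R, scale = R/||x|| = 1/5.081982 = 0.196774, proj(x) = scale * x
proj(x) = [0.486858, 0.169737, 0.856833]
Step 3: Dot product.
a^T * proj(x) = 4*0.486858 - 5*0.169737 - 5*0.856833 = -3.1854


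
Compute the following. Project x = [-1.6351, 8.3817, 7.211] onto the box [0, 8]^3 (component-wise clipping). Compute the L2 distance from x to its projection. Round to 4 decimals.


Project each component onto [0, 8].
clip(-1.6351) = 0.0, clip(8.3817) = 8.0, clip(7.211) = 7.211
Projection = [0.0, 8.0, 7.211]
Squared diffs: [2.6736, 0.1457, 0.0]
Distance = sqrt(2.8193) = 1.6791


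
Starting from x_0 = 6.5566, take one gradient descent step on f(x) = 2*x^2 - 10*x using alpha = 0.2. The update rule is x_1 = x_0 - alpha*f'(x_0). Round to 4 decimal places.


We compute the gradient at x_0 and apply the update.
f'(x) = 4*x - 10
f'(6.5566) = 4*6.5566 - 10 = 16.2264
x_1 = 6.5566 - 0.2*16.2264 = 3.3113


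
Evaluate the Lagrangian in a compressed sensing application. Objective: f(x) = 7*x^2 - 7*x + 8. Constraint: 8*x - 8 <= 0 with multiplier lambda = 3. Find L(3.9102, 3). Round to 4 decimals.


Step 1: Evaluate f(x).
f(3.9102) = 7*3.9102^2 - 7*3.9102 + 8 = 87.6562
Step 2: Evaluate g(x).
g(3.9102) = 8*3.9102 - 8 = 23.2816
Step 3: Compute Lagrangian.
L = 87.6562 + 3*23.2816 = 157.501


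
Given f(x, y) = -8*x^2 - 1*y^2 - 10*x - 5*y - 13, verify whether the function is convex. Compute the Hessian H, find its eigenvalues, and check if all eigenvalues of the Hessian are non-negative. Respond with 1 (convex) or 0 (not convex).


The Hessian of f(x,y) = -8*x^2 - 1*y^2 - 10*x - 5*y - 13 is:
H = [[-16, 0], [0, -2]]
Trace = -16 - 2 = -18
Determinant = -16*-2 - (0)^2 = 32
Discriminant = (-18)^2 - 4*32 = 196.0
Eigenvalues: lambda_1 = -16.0, lambda_2 = -2.0
The function is not convex.

0


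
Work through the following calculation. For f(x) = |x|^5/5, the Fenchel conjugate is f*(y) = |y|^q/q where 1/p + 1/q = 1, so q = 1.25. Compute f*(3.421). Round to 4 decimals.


The conjugate exponent q satisfies 1/p + 1/q = 1.
p = 5, so q = 5/(5 - 1) = 1.25
|y|^q = 3.421^1.25 = 4.6526
f*(3.421) = 4.6526 / 1.25 = 3.722


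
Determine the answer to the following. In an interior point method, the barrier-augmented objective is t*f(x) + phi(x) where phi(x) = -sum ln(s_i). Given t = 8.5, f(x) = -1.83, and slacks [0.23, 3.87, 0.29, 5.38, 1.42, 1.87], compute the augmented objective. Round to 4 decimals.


Step 1: Compute log-barrier.
ln values: [-1.4697, 1.3533, -1.2379, 1.6827, 0.3507, 0.6259]
phi = -(-1.4697 + 1.3533 - 1.2379 + 1.6827 + 0.3507 + 0.6259) = -1.305
Step 2: Compute augmented objective.
t*f(x) = 8.5*-1.83 = -15.555
Total = -15.555 - 1.305 = -16.86


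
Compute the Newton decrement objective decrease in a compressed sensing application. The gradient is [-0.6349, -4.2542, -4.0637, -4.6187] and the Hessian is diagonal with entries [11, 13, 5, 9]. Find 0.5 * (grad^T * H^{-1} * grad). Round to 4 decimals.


Step 1: H is diagonal, so H^(-1) * g = [-0.0577, -0.3272, -0.8127, -0.5132].
Step 2: g^T H^(-1) g = sum_i g_i^2 / H_ii
  = (-0.6349)^2/11 + (-4.2542)^2/13 + (-4.0637)^2/5 + (-4.6187)^2/9
  = 0.0366 + 1.3922 + 3.3027 + 2.3703 = 7.1018
Step 3: Objective decrease = 0.5 * g^T H^(-1) g = 3.5509


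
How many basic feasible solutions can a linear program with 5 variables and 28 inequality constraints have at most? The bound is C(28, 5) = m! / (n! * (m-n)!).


Each vertex corresponds to some choice of n active constraints out of m, so the number of vertices is at most C(m, n) = m! / (n!(m-n)!).
m = 28, n = 5
Numerator: 28 * 27 * 26 * 25 * 24
Denominator: 5! = 120
C(28, 5) = 98280


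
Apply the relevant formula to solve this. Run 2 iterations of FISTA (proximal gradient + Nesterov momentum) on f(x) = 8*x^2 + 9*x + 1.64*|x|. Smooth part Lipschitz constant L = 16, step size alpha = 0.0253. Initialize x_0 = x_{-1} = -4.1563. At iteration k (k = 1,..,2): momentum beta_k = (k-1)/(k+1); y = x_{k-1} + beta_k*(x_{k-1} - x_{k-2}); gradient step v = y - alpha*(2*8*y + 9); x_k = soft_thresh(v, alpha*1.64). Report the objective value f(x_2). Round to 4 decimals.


FISTA on f(x) = 8*x^2 + 9*x + 1.64*|x|
L = 16, alpha = 0.0253
Iteration 1: beta = 0.0, y = -4.1563 + 0.0*(-4.1563 + 4.1563) = -4.1563
  grad(y) = -57.5008, v = y - alpha*grad = -2.7015
  prox(v) = soft_thresh(-2.7015, 0.0415) = -2.66
Iteration 2: beta = 0.3333, y = -2.66 + 0.3333*(-2.66 + 4.1563) = -2.1613
  grad(y) = -25.5805, v = y - alpha*grad = -1.5141
  prox(v) = soft_thresh(-1.5141, 0.0415) = -1.4726
f(x_2) = 8*(-1.4726)^2 + 9*(-1.4726) + 1.64*|-1.4726| = 6.5101


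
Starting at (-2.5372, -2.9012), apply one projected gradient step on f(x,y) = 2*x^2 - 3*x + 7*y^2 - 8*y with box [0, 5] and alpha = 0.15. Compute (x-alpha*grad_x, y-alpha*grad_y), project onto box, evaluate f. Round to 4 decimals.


Step 1: Compute gradient at (-2.5372, -2.9012).
grad_x = 2*2*-2.5372 - 3 = -13.1488
grad_y = 2*7*-2.9012 - 8 = -48.6168
Step 2: Gradient step.
x_raw = -2.5372 - 0.15*-13.1488 = -0.5649
y_raw = -2.9012 - 0.15*-48.6168 = 4.3913
Step 3: Project onto [0, 5].
x_proj = clip(-0.5649) = 0.0
y_proj = clip(4.3913) = 4.3913
Step 4: Evaluate f.
f(0.0, 4.3913) = 99.8553


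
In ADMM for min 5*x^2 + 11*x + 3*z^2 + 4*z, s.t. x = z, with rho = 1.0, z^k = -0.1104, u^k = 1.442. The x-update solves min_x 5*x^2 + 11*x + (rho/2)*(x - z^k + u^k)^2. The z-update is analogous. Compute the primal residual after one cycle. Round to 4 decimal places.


ADMM iteration with rho = 1.0, z^k = -0.1104, u^k = 1.442
Step 1: x-update.
Minimize 5*x^2 + 11*x + (1.0/2)*(x + 0.1104 + 1.442)^2
FOC: (2*5 + 1.0)*x = -11 + 1.0*(-0.1104 - 1.442)
x^{k+1} = -1.1411
Step 2: z-update.
Minimize 3*z^2 + 4*z + (1.0/2)*(-1.1411 - z + 1.442)^2
FOC: (2*3 + 1.0)*z = -4 + 1.0*(-1.1411 + 1.442)
z^{k+1} = -0.5284
Step 3: u-update.
u^{k+1} = 1.442 - 1.1411 + 0.5284 = 0.8293
Step 4: Primal residual = |-1.1411 + 0.5284| = 0.6127


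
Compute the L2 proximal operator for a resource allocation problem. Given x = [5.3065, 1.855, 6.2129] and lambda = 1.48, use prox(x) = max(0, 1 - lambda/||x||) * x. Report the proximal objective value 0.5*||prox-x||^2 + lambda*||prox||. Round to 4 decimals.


Step 1: Compute ||x||.
||x|| = 8.3785
Step 2: Compute scaling factor.
scale = max(0, 1 - 1.48/8.3785) = 0.8234
Step 3: prox(x) = [4.3692, 1.5273, 5.1154]
||prox(x)|| = 6.8985
Step 4: Proximal objective.
0.5*||prox-x||^2 = 1.0952
lambda*||prox|| = 10.2098
Total = 11.3051


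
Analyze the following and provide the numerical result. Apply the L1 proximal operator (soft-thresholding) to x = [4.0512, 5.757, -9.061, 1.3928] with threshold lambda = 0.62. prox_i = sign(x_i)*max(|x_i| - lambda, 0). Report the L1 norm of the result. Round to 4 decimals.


Soft-thresholding with lambda = 0.62:
prox(4.0512) = sign(4.0512)*max(|4.0512| - 0.62, 0) = 3.4312
prox(5.757) = sign(5.757)*max(|5.757| - 0.62, 0) = 5.137
prox(-9.061) = sign(-9.061)*max(|-9.061| - 0.62, 0) = -8.441
prox(1.3928) = sign(1.3928)*max(|1.3928| - 0.62, 0) = 0.7728
prox(x) = [3.4312, 5.137, -8.441, 0.7728]
||prox(x)||_1 = 3.4312 + 5.137 + 8.441 + 0.7728 = 17.782


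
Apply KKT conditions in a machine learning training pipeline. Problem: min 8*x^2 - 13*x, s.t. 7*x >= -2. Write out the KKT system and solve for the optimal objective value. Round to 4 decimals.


Step 1: Try lambda = 0 (constraint inactive).
Stationarity: 2*8*x - 13 = 0
x* = 13/(2*8) = 0.8125
Check constraint: 7*0.8125 = 5.6875 >= -2 -- satisfied.
Step 2: Compute optimal value.
f(x*) = 8*0.8125^2 - 13*0.8125 = -5.2813


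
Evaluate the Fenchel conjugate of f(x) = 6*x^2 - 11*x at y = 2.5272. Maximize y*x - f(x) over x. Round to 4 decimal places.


f*(y) = sup_x {y*x - a*x^2 - b*x} = sup_x {(y-b)*x - a*x^2}
FOC: (y - b) - 2a*x = 0 => x* = (y - b)/(2a)
x* = (2.5272 + 11)/(2*6) = 1.1273
f*(2.5272) = (y-b)^2/(4a) = (2.5272 + 11)^2/(4*6)
= 182.9851/24 = 7.6244


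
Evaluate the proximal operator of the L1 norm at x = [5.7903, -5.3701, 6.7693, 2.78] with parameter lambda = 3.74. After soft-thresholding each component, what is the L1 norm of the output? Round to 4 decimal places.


Soft-thresholding with lambda = 3.74:
prox(5.7903) = sign(5.7903)*max(|5.7903| - 3.74, 0) = 2.0503
prox(-5.3701) = sign(-5.3701)*max(|-5.3701| - 3.74, 0) = -1.6301
prox(6.7693) = sign(6.7693)*max(|6.7693| - 3.74, 0) = 3.0293
prox(2.78) = sign(2.78)*max(|2.78| - 3.74, 0) = 0.0
prox(x) = [2.0503, -1.6301, 3.0293, 0.0]
||prox(x)||_1 = 2.0503 + 1.6301 + 3.0293 + 0.0 = 6.7097


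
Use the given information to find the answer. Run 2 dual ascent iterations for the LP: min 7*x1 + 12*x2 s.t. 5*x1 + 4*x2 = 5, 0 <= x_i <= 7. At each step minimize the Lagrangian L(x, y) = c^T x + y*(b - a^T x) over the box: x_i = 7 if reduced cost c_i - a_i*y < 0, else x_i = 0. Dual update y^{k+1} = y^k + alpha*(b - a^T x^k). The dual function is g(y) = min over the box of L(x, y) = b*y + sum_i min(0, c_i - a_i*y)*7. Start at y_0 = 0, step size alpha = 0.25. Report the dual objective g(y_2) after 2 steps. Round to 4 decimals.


Dual ascent for LP: min 7*x1 + 12*x2, 5*x1 + 4*x2 = 5, 0 <= x_i <= 7
Step 1: y^k = 0.0, reduced costs: (7.0, 12.0)
  x^k = (0.0, 0.0), subgradient = b - a^T x = 5.0
  y^{k+1} = 0.0 + 0.25*5.0 = 1.25
Step 2: y^k = 1.25, reduced costs: (0.75, 7.0)
  x^k = (0.0, 0.0), subgradient = b - a^T x = 5.0
  y^{k+1} = 1.25 + 0.25*5.0 = 2.5
Dual objective at y_2 = 2.5: reduced costs (-5.5, 2.0), box minimizer x = (7.0, 0.0)
g(y_2) = b*y + (c1 - a1*y)*x1 + (c2 - a2*y)*x2 = 5*2.5 + (-5.5)*7.0 + 2.0*0.0 = 12.5 - 38.5 + 0.0 = -26.0


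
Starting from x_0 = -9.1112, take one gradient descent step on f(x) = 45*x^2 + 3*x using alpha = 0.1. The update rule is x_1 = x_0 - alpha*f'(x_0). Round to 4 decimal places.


We compute the gradient at x_0 and apply the update.
f'(x) = 90*x + 3
f'(-9.1112) = 90*-9.1112 + 3 = -817.008
x_1 = -9.1112 - 0.1*-817.008 = 72.5896


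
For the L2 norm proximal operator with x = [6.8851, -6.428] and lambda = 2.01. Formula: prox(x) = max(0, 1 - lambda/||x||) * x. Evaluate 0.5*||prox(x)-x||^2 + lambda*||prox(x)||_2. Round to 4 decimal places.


Step 1: Compute ||x||.
||x|| = 9.4193
Step 2: Compute scaling factor.
scale = max(0, 1 - 2.01/9.4193) = 0.7866
Step 3: prox(x) = [5.4159, -5.0563]
||prox(x)|| = 7.4093
Step 4: Proximal objective.
0.5*||prox-x||^2 = 2.0201
lambda*||prox|| = 14.8927
Total = 16.9128


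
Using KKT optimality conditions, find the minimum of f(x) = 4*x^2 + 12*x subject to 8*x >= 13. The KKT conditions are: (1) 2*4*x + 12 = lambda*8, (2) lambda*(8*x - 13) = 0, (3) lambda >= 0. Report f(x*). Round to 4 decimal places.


Step 1: Try lambda = 0 (constraint inactive).
x_unc = -12/(2*4) = -1.5
Check: 8*-1.5 = -12.0 < 13 -- violated!
Step 2: Constraint must be active: 8*x = 13
x* = 13/8 = 1.625
lambda = (2*4*1.625 + 12)/8 = 3.125
Step 3: Compute optimal value.
f(x*) = 4*1.625^2 + 12*1.625 = 30.0625


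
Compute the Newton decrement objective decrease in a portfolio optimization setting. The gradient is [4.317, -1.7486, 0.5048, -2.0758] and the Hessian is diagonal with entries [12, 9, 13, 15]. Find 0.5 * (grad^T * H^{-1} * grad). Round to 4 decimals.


Step 1: H is diagonal, so H^(-1) * g = [0.3598, -0.1943, 0.0388, -0.1384].
Step 2: g^T H^(-1) g = sum_i g_i^2 / H_ii
  = (4.317)^2/12 + (-1.7486)^2/9 + (0.5048)^2/13 + (-2.0758)^2/15
  = 1.553 + 0.3397 + 0.0196 + 0.2873 = 2.1996
Step 3: Objective decrease = 0.5 * g^T H^(-1) g = 1.0998


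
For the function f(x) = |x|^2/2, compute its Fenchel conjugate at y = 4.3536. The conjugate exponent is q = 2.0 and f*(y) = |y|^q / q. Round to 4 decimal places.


The conjugate exponent q satisfies 1/p + 1/q = 1.
p = 2, so q = 2/(2 - 1) = 2.0
|y|^q = 4.3536^2.0 = 18.9538
f*(4.3536) = 18.9538 / 2.0 = 9.4769


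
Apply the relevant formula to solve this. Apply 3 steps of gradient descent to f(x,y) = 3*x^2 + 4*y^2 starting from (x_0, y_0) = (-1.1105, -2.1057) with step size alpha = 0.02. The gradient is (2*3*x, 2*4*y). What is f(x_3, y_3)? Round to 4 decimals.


Gradient descent on f(x,y) = 3*x^2 + 4*y^2.
Starting point: (-1.1105, -2.1057), alpha = 0.02
Step 1: grad_x = 2*3*-1.1105 = -6.663, grad_y = 2*4*-2.1057 = -16.8456
  x_1 = -1.1105 - 0.02*-6.663 = -0.9772
  y_1 = -2.1057 - 0.02*-16.8456 = -1.7688
Step 2: grad_x = 2*3*-0.9772 = -5.8634, grad_y = 2*4*-1.7688 = -14.1503
  x_2 = -0.9772 - 0.02*-5.8634 = -0.86
  y_2 = -1.7688 - 0.02*-14.1503 = -1.4858
Step 3: grad_x = 2*3*-0.86 = -5.1598, grad_y = 2*4*-1.4858 = -11.8863
  x_3 = -0.86 - 0.02*-5.1598 = -0.7568
  y_3 = -1.4858 - 0.02*-11.8863 = -1.2481
f(-0.7568, -1.2481) = 3*(-0.7568)^2 + 4*(-1.2481)^2 = 7.9487


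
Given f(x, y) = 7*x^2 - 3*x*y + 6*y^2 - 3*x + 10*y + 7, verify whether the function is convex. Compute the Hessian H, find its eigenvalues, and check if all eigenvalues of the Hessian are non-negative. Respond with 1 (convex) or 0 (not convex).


The Hessian of f(x,y) = 7*x^2 - 3*x*y + 6*y^2 - 3*x + 10*y + 7 is:
H = [[14, -3], [-3, 12]]
Trace = 14 + 12 = 26
Determinant = 14*12 - (-3)^2 = 159
Discriminant = (26)^2 - 4*159 = 40.0
Eigenvalues: lambda_1 = 9.8377, lambda_2 = 16.1623
The function is convex.

1


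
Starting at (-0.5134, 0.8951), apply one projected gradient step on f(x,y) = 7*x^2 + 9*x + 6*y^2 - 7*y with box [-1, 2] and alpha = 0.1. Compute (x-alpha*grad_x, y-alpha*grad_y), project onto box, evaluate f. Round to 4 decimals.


Step 1: Compute gradient at (-0.5134, 0.8951).
grad_x = 2*7*-0.5134 + 9 = 1.8124
grad_y = 2*6*0.8951 - 7 = 3.7412
Step 2: Gradient step.
x_raw = -0.5134 - 0.1*1.8124 = -0.6946
y_raw = 0.8951 - 0.1*3.7412 = 0.521
Step 3: Project onto [-1, 2].
x_proj = clip(-0.6946) = -0.6946
y_proj = clip(0.521) = 0.521
Step 4: Evaluate f.
f(-0.6946, 0.521) = -4.8924


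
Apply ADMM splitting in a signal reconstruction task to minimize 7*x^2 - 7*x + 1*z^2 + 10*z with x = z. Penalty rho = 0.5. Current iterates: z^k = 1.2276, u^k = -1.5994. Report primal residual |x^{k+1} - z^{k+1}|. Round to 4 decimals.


ADMM iteration with rho = 0.5, z^k = 1.2276, u^k = -1.5994
Step 1: x-update.
Minimize 7*x^2 - 7*x + (0.5/2)*(x - 1.2276 - 1.5994)^2
FOC: (2*7 + 0.5)*x = 7 + 0.5*(1.2276 + 1.5994)
x^{k+1} = 0.5802
Step 2: z-update.
Minimize 1*z^2 + 10*z + (0.5/2)*(0.5802 - z - 1.5994)^2
FOC: (2*1 + 0.5)*z = -10 + 0.5*(0.5802 - 1.5994)
z^{k+1} = -4.2038
Step 3: u-update.
u^{k+1} = -1.5994 + 0.5802 + 4.2038 = 3.1847
Step 4: Primal residual = |0.5802 + 4.2038| = 4.7841


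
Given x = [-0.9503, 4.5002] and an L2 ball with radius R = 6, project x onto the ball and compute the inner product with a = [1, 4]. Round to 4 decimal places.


Step 1: Compute ||x|| (intermediates to 6 decimals).
||x|| = sqrt((-0.9503)^2 + 4.5002^2) = 4.599442
Step 2: Project.
Since ||x|| <= R, proj = x (no scaling needed).
proj(x) = [-0.9503, 4.5002]
Step 3: Dot product.
a^T * proj(x) = 1*(-0.9503) + 4*4.5002 = 17.0505


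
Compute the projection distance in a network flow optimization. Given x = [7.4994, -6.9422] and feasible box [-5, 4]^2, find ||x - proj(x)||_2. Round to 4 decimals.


Project each component onto [-5, 4].
clip(7.4994) = 4.0, clip(-6.9422) = -5.0
Projection = [4.0, -5.0]
Squared diffs: [12.2458, 3.7721]
Distance = sqrt(16.0179) = 4.0022


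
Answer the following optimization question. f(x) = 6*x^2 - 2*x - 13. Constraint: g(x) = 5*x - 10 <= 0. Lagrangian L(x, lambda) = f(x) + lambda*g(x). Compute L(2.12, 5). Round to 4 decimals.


Step 1: Evaluate f(x).
f(2.12) = 6*2.12^2 - 2*2.12 - 13 = 9.7264
Step 2: Evaluate g(x).
g(2.12) = 5*2.12 - 10 = 0.6
Step 3: Compute Lagrangian.
L = 9.7264 + 5*0.6 = 12.7264


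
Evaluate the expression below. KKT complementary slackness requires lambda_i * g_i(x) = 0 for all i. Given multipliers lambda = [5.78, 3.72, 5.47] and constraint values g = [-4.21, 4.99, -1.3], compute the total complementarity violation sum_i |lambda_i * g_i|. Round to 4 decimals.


KKT complementary slackness check:
lambda_1 * g_1 = 5.78 * -4.21 = -24.3338
lambda_2 * g_2 = 3.72 * 4.99 = 18.5628
lambda_3 * g_3 = 5.47 * -1.3 = -7.111
Total violation = 24.3338 + 18.5628 + 7.111 = 50.0076


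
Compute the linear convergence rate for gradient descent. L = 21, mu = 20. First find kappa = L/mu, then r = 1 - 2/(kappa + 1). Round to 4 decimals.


Step 1: Compute the condition number.
kappa = L/mu = 21/20 = 1.05
Step 2: Compute the convergence rate.
r = 1 - 2/(kappa + 1) = 1 - 2*mu/(L + mu) = (L - mu)/(L + mu) = 1/41 = 0.0244


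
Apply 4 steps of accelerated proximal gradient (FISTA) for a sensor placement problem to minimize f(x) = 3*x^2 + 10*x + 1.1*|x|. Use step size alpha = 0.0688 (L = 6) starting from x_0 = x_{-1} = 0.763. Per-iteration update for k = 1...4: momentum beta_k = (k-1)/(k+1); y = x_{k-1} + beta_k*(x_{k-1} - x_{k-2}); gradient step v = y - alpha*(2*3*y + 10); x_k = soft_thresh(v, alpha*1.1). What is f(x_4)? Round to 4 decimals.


FISTA on f(x) = 3*x^2 + 10*x + 1.1*|x|
L = 6, alpha = 0.0688
Iteration 1: beta = 0.0, y = 0.763 + 0.0*(0.763 - 0.763) = 0.763
  grad(y) = 14.578, v = y - alpha*grad = -0.24
  prox(v) = soft_thresh(-0.24, 0.0757) = -0.1643
Iteration 2: beta = 0.3333, y = -0.1643 + 0.3333*(-0.1643 - 0.763) = -0.4734
  grad(y) = 7.1597, v = y - alpha*grad = -0.966
  prox(v) = soft_thresh(-0.966, 0.0757) = -0.8903
Iteration 3: beta = 0.5, y = -0.8903 + 0.5*(-0.8903 + 0.1643) = -1.2533
  grad(y) = 2.4803, v = y - alpha*grad = -1.4239
  prox(v) = soft_thresh(-1.4239, 0.0757) = -1.3483
Iteration 4: beta = 0.6, y = -1.3483 + 0.6*(-1.3483 + 0.8903) = -1.623
  grad(y) = 0.2618, v = y - alpha*grad = -1.641
  prox(v) = soft_thresh(-1.641, 0.0757) = -1.5654
f(x_4) = 3*(-1.5654)^2 + 10*(-1.5654) + 1.1*|-1.5654| = -6.5806


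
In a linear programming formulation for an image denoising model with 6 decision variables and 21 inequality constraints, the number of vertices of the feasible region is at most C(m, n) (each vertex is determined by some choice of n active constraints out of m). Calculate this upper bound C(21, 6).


Each vertex corresponds to some choice of n active constraints out of m, so the number of vertices is at most C(m, n) = m! / (n!(m-n)!).
m = 21, n = 6
Numerator: 21 * 20 * 19 * 18 * 17 * 16
Denominator: 6! = 720
C(21, 6) = 54264


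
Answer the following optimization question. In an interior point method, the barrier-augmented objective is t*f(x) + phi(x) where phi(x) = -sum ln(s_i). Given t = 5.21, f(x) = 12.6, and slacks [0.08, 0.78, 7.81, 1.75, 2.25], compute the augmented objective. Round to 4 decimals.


Step 1: Compute log-barrier.
ln values: [-2.5257, -0.2485, 2.0554, 0.5596, 0.8109]
phi = -(-2.5257 - 0.2485 + 2.0554 + 0.5596 + 0.8109) = -0.6518
Step 2: Compute augmented objective.
t*f(x) = 5.21*12.6 = 65.646
Total = 65.646 - 0.6518 = 64.9942


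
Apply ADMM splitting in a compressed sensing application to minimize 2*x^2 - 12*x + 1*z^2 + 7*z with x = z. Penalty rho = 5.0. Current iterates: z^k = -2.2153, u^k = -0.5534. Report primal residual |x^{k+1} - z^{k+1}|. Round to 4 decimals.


ADMM iteration with rho = 5.0, z^k = -2.2153, u^k = -0.5534
Step 1: x-update.
Minimize 2*x^2 - 12*x + (5.0/2)*(x + 2.2153 - 0.5534)^2
FOC: (2*2 + 5.0)*x = 12 + 5.0*(-2.2153 + 0.5534)
x^{k+1} = 0.4101
Step 2: z-update.
Minimize 1*z^2 + 7*z + (5.0/2)*(0.4101 - z - 0.5534)^2
FOC: (2*1 + 5.0)*z = -7 + 5.0*(0.4101 - 0.5534)
z^{k+1} = -1.1024
Step 3: u-update.
u^{k+1} = -0.5534 + 0.4101 + 1.1024 = 0.959
Step 4: Primal residual = |0.4101 + 1.1024| = 1.5124


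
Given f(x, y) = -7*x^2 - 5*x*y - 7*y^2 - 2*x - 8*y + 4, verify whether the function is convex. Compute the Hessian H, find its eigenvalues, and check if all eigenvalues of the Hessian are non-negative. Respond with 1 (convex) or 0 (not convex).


The Hessian of f(x,y) = -7*x^2 - 5*x*y - 7*y^2 - 2*x - 8*y + 4 is:
H = [[-14, -5], [-5, -14]]
Trace = -14 - 14 = -28
Determinant = -14*-14 - (-5)^2 = 171
Discriminant = (-28)^2 - 4*171 = 100.0
Eigenvalues: lambda_1 = -19.0, lambda_2 = -9.0
The function is not convex.

0


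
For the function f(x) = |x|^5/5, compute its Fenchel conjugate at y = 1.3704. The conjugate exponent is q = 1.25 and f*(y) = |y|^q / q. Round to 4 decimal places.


The conjugate exponent q satisfies 1/p + 1/q = 1.
p = 5, so q = 5/(5 - 1) = 1.25
|y|^q = 1.3704^1.25 = 1.4827
f*(1.3704) = 1.4827 / 1.25 = 1.1862


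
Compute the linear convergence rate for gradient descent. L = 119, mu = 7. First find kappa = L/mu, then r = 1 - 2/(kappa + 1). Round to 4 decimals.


Step 1: Compute the condition number.
kappa = L/mu = 119/7 = 17.0
Step 2: Compute the convergence rate.
r = 1 - 2/(kappa + 1) = 1 - 2*mu/(L + mu) = (L - mu)/(L + mu) = 112/126 = 0.8889


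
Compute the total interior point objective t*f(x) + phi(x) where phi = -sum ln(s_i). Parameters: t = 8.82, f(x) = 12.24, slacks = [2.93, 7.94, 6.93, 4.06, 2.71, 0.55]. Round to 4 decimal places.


Step 1: Compute log-barrier.
ln values: [1.075, 2.0719, 1.9359, 1.4012, 0.9969, -0.5978]
phi = -(1.075 + 2.0719 + 1.9359 + 1.4012 + 0.9969 - 0.5978) = -6.8831
Step 2: Compute augmented objective.
t*f(x) = 8.82*12.24 = 107.9568
Total = 107.9568 - 6.8831 = 101.0737


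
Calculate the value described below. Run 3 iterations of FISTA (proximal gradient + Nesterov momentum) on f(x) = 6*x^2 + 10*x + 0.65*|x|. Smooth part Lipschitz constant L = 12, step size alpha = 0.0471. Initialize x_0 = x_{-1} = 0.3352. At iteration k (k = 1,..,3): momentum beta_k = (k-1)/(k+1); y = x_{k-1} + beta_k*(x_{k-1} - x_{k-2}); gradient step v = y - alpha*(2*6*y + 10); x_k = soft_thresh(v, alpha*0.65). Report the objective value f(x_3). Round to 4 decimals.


FISTA on f(x) = 6*x^2 + 10*x + 0.65*|x|
L = 12, alpha = 0.0471
Iteration 1: beta = 0.0, y = 0.3352 + 0.0*(0.3352 - 0.3352) = 0.3352
  grad(y) = 14.0224, v = y - alpha*grad = -0.3253
  prox(v) = soft_thresh(-0.3253, 0.0306) = -0.2946
Iteration 2: beta = 0.3333, y = -0.2946 + 0.3333*(-0.2946 - 0.3352) = -0.5046
  grad(y) = 3.945, v = y - alpha*grad = -0.6904
  prox(v) = soft_thresh(-0.6904, 0.0306) = -0.6598
Iteration 3: beta = 0.5, y = -0.6598 + 0.5*(-0.6598 + 0.2946) = -0.8423
  grad(y) = -0.1082, v = y - alpha*grad = -0.8373
  prox(v) = soft_thresh(-0.8373, 0.0306) = -0.8066
f(x_3) = 6*(-0.8066)^2 + 10*(-0.8066) + 0.65*|-0.8066| = -3.6381
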